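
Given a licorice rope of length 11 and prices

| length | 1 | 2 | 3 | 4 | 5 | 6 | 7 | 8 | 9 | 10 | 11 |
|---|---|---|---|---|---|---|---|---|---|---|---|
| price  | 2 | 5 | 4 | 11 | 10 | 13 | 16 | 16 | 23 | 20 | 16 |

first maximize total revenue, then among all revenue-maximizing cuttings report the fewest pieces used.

4

Build r[k] bottom-up: r[k] = max over allowed piece i of (p[i] + r[k−i]).
r[1] = 2
r[2] = max(2+2, 5+0) = 5
r[3] = max(2+5, 5+2, 4+0) = 7
r[4] = max(2+7, 5+5, 4+2, 11+0) = 11
r[5] = max(2+11, 5+7, 4+5, 11+2, 10+0) = 13
r[6] = max(2+13, 5+11, 4+7, 11+5, 10+2, 13+0) = 16
r[7] = max(2+16, 5+13, 4+11, …, 13+2, 16+0) = 18
r[8] = max(2+18, 5+16, 4+13, …, 16+2, 16+0) = 22
r[9] = max(2+22, 5+18, 4+16, …, 16+2, 23+0) = 24
r[10] = max(2+24, 5+22, 4+18, …, 23+2, 20+0) = 27
r[11] = max(2+27, 5+24, 4+22, …, 20+2, 16+0) = 29
Maximum revenue is ¢29.
Now minimize piece count subject to staying optimal: for each k, pieces[k] = 1 + min over i with p[i]+r[k−i]=r[k] of pieces[k−i].
pieces[8] = 2
pieces[9] = 3
pieces[10] = 3
pieces[11] = 4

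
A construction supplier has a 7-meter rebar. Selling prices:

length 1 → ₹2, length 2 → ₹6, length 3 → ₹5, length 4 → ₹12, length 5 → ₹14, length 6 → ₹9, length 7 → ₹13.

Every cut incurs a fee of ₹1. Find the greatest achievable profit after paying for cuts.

Consider every possible first cut. net[k] is the best of p[i]+net[k−i] over all sellable i≤k, charging 1 whenever i<k.
net[1] = 2
net[2] = max(2+2-1, 6+0) = 6
net[3] = max(2+6-1, 6+2-1, 5+0) = 7
net[4] = max(2+7-1, 6+6-1, 5+2-1, 12+0) = 12
net[5] = max(2+12-1, 6+7-1, 5+6-1, 12+2-1, 14+0) = 14
net[6] = max(2+14-1, 6+12-1, 5+7-1, 12+6-1, 14+2-1, 9+0) = 17
net[7] = max(2+17-1, 6+14-1, 5+12-1, …, 9+2-1, 13+0) = 19
One optimal plan: pieces 5 + 2 (1 cut) → ₹20 − ₹1 = ₹19.

19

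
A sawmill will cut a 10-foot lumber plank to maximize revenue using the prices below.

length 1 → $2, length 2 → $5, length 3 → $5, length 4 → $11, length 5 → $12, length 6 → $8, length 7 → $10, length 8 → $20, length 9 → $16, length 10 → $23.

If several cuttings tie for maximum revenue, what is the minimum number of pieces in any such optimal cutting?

Let r[k] be the best obtainable value from length k. For each k, try every first piece i and keep the best of price[i] + r[k−i].
r[1] = 2
r[2] = max(2+2, 5+0) = 5
r[3] = max(2+5, 5+2, 5+0) = 7
r[4] = max(2+7, 5+5, 5+2, 11+0) = 11
r[5] = max(2+11, 5+7, 5+5, 11+2, 12+0) = 13
r[6] = max(2+13, 5+11, 5+7, 11+5, 12+2, 8+0) = 16
r[7] = max(2+16, 5+13, 5+11, …, 8+2, 10+0) = 18
r[8] = max(2+18, 5+16, 5+13, …, 10+2, 20+0) = 22
r[9] = max(2+22, 5+18, 5+16, …, 20+2, 16+0) = 24
r[10] = max(2+24, 5+22, 5+18, …, 16+2, 23+0) = 27
Maximum revenue is $27.
Now minimize piece count subject to staying optimal: for each k, pieces[k] = 1 + min over i with p[i]+r[k−i]=r[k] of pieces[k−i].
pieces[7] = 3
pieces[8] = 2
pieces[9] = 3
pieces[10] = 3

3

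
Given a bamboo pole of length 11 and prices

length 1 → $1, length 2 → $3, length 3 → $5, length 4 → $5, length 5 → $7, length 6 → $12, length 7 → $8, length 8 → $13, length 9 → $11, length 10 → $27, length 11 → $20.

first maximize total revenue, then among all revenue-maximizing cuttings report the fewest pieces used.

Consider every possible first cut. r[k] is the best of p[i]+r[k−i] over all sellable i≤k.
r[1] = 1
r[2] = max(1+1, 3+0) = 3
r[3] = max(1+3, 3+1, 5+0) = 5
r[4] = max(1+5, 3+3, 5+1, 5+0) = 6
r[5] = max(1+6, 3+5, 5+3, 5+1, 7+0) = 8
r[6] = max(1+8, 3+6, 5+5, 5+3, 7+1, 12+0) = 12
r[7] = max(1+12, 3+8, 5+6, …, 12+1, 8+0) = 13
r[8] = max(1+13, 3+12, 5+8, …, 8+1, 13+0) = 15
r[9] = max(1+15, 3+13, 5+12, …, 13+1, 11+0) = 17
r[10] = max(1+17, 3+15, 5+13, …, 11+1, 27+0) = 27
r[11] = max(1+27, 3+17, 5+15, …, 27+1, 20+0) = 28
Maximum revenue is $28.
Now minimize piece count subject to staying optimal: for each k, pieces[k] = 1 + min over i with p[i]+r[k−i]=r[k] of pieces[k−i].
pieces[8] = 2
pieces[9] = 2
pieces[10] = 1
pieces[11] = 2

2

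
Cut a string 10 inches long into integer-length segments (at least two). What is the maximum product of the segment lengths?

Let P[k] be the best product for length k (with at least one cut). For each first piece i, the rest contributes max(k−i, P[k−i]).
P[2] = 1*max(1,0) = 1*1 = 1
P[3] = 1*max(2,1) = 1*2 = 2
P[4] = 2*max(2,1) = 2*2 = 4
P[5] = 2*max(3,2) = 2*3 = 6
P[6] = 3*max(3,2) = 3*3 = 9
P[7] = 2*max(5,6) = 2*6 = 12
P[8] = 2*max(6,9) = 2*9 = 18
P[9] = 3*max(6,9) = 3*9 = 27
P[10] = 2*max(8,18) = 2*18 = 36
One optimal split: 3 + 3 + 2 + 2; product 3*3*2*2 = 36.

36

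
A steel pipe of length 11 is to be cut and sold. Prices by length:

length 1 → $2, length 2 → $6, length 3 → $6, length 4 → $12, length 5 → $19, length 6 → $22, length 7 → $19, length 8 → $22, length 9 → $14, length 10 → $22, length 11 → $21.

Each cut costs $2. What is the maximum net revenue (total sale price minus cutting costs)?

39

Consider every possible first cut. r[k] is the best of p[i]+r[k−i] over all sellable i≤k, charging 2 whenever i<k.
r[1] = 2
r[2] = max(2+2-2, 6+0) = 6
r[3] = max(2+6-2, 6+2-2, 6+0) = 6
r[4] = max(2+6-2, 6+6-2, 6+2-2, 12+0) = 12
r[5] = max(2+12-2, 6+6-2, 6+6-2, 12+2-2, 19+0) = 19
r[6] = max(2+19-2, 6+12-2, 6+6-2, 12+6-2, 19+2-2, 22+0) = 22
r[7] = max(2+22-2, 6+19-2, 6+12-2, …, 22+2-2, 19+0) = 23
r[8] = max(2+23-2, 6+22-2, 6+19-2, …, 19+2-2, 22+0) = 26
r[9] = max(2+26-2, 6+23-2, 6+22-2, …, 22+2-2, 14+0) = 29
r[10] = max(2+29-2, 6+26-2, 6+23-2, …, 14+2-2, 22+0) = 36
r[11] = max(2+36-2, 6+29-2, 6+26-2, …, 22+2-2, 21+0) = 39
One optimal plan: pieces 6 + 5 (1 cut) → $41 − $2 = $39.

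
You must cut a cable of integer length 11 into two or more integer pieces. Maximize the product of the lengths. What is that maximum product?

Let f[k] be the best product for length k (with at least one cut). For each first piece i, the rest contributes max(k−i, f[k−i]).
Small cases: f[2]=1, f[3]=2, f[4]=4, f[5]=6.
f[6] = 3*max(3,2) = 3*3 = 9
f[7] = 2*max(5,6) = 2*6 = 12
f[8] = 2*max(6,9) = 2*9 = 18
f[9] = 3*max(6,9) = 3*9 = 27
f[10] = 2*max(8,18) = 2*18 = 36
f[11] = 2*max(9,27) = 2*27 = 54
One optimal split: 3 + 3 + 3 + 2; product 3*3*3*2 = 54.

54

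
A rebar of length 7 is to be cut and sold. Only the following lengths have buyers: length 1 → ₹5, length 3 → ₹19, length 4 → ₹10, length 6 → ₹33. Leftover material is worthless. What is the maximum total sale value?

43

Build best[k] bottom-up: best[k] = max over allowed piece i of (p[i] + best[k−i]).
best[1] = 5
best[2] = 10  (first piece 1, then best[1]=5)
best[3] = 19
best[4] = 24  (first piece 1, then best[3]=19)
best[5] = 29  (first piece 1, then best[4]=24)
best[6] = 38  (first piece 3, then best[3]=19)
best[7] = 43  (first piece 1, then best[6]=38)
One optimal cutting: 3 + 3 + 1 → ₹43.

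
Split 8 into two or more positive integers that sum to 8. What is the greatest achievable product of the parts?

18

Fill P[k] for k=2..8: at each k try every first piece i and multiply by the better of (k−i) uncut or P[k−i].
Small cases: P[2]=1, P[3]=2.
P[4] = 2*max(2,1) = 2*2 = 4
P[5] = 2*max(3,2) = 2*3 = 6
P[6] = 3*max(3,2) = 3*3 = 9
P[7] = 2*max(5,6) = 2*6 = 12
P[8] = 2*max(6,9) = 2*9 = 18
One optimal split: 3 + 3 + 2; product 3*3*2 = 18.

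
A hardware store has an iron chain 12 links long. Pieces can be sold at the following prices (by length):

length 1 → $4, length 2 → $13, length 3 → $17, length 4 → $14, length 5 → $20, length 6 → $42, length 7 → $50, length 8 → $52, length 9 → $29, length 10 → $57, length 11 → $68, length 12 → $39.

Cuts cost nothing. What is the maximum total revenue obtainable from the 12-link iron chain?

84

Let r[k] be the best obtainable value from length k. For each k, try every first piece i and keep the best of price[i] + r[k−i].
r[1] = 4
r[2] = max(4+4, 13+0) = 13
r[3] = max(4+13, 13+4, 17+0) = 17
r[4] = max(4+17, 13+13, 17+4, 14+0) = 26
r[5] = max(4+26, 13+17, 17+13, 14+4, 20+0) = 30
r[6] = max(4+30, 13+26, 17+17, 14+13, 20+4, 42+0) = 42
r[7] = max(4+42, 13+30, 17+26, …, 42+4, 50+0) = 50
r[8] = max(4+50, 13+42, 17+30, …, 50+4, 52+0) = 55
r[9] = max(4+55, 13+50, 17+42, …, 52+4, 29+0) = 63
r[10] = max(4+63, 13+55, 17+50, …, 29+4, 57+0) = 68
r[11] = max(4+68, 13+63, 17+55, …, 57+4, 68+0) = 76
r[12] = max(4+76, 13+68, 17+63, …, 68+4, 39+0) = 84
One optimal cutting: 6 + 6 → $42 + $42 = $84.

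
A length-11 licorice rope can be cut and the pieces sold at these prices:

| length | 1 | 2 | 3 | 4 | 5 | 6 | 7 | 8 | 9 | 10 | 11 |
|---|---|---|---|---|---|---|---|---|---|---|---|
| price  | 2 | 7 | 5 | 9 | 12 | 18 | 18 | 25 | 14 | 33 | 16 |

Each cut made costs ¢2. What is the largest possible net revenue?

33

Build net[k] bottom-up: net[k] = max over allowed piece i of (p[i] + net[k−i]) − 2 per cut.
net[1] = 2
net[2] = max(2+2-2, 7+0) = 7
net[3] = max(2+7-2, 7+2-2, 5+0) = 7
net[4] = max(2+7-2, 7+7-2, 5+2-2, 9+0) = 12
net[5] = max(2+12-2, 7+7-2, 5+7-2, 9+2-2, 12+0) = 12
net[6] = max(2+12-2, 7+12-2, 5+7-2, 9+7-2, 12+2-2, 18+0) = 18
net[7] = max(2+18-2, 7+12-2, 5+12-2, …, 18+2-2, 18+0) = 18
net[8] = max(2+18-2, 7+18-2, 5+12-2, …, 18+2-2, 25+0) = 25
net[9] = max(2+25-2, 7+18-2, 5+18-2, …, 25+2-2, 14+0) = 25
net[10] = max(2+25-2, 7+25-2, 5+18-2, …, 14+2-2, 33+0) = 33
net[11] = max(2+33-2, 7+25-2, 5+25-2, …, 33+2-2, 16+0) = 33
One optimal plan: pieces 10 + 1 (1 cut) → ¢35 − ¢2 = ¢33.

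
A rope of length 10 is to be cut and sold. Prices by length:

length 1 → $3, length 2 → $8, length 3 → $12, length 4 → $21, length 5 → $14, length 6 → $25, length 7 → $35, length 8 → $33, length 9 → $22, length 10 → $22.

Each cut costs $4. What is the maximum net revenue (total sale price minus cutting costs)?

Consider every possible first cut. net[k] is the best of p[i]+net[k−i] over all sellable i≤k, charging 4 whenever i<k.
net[1] = 3
net[2] = 8
net[3] = 12
net[4] = 21
net[5] = 20  (first piece 1, then net[4]=21)
net[6] = 25  (first piece 2, then net[4]=21)
net[7] = 35
net[8] = 38  (first piece 4, then net[4]=21)
net[9] = 39  (first piece 2, then net[7]=35)
net[10] = 43  (first piece 3, then net[7]=35)
One optimal plan: pieces 7 + 3 (1 cut) → $47 − $4 = $43.

43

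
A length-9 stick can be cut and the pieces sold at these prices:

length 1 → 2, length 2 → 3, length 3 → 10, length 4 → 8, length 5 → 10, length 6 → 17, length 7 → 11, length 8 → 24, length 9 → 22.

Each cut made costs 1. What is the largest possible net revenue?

Consider every possible first cut. net[k] is the best of p[i]+net[k−i] over all sellable i≤k, charging 1 whenever i<k.
net[1] = 2
net[2] = max(2+2-1, 3+0) = 3
net[3] = max(2+3-1, 3+2-1, 10+0) = 10
net[4] = max(2+10-1, 3+3-1, 10+2-1, 8+0) = 11
net[5] = max(2+11-1, 3+10-1, 10+3-1, 8+2-1, 10+0) = 12
net[6] = max(2+12-1, 3+11-1, 10+10-1, 8+3-1, 10+2-1, 17+0) = 19
net[7] = max(2+19-1, 3+12-1, 10+11-1, …, 17+2-1, 11+0) = 20
net[8] = max(2+20-1, 3+19-1, 10+12-1, …, 11+2-1, 24+0) = 24
net[9] = max(2+24-1, 3+20-1, 10+19-1, …, 24+2-1, 22+0) = 28
One optimal plan: pieces 3 + 3 + 3 (2 cuts) → 30 − 2 = 28.

28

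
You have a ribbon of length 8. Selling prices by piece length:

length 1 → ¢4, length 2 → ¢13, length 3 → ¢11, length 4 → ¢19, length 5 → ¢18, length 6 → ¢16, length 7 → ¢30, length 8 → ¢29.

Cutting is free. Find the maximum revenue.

52

Consider every possible first cut. best[k] is the best of p[i]+best[k−i] over all sellable i≤k.
best[1] = 4
best[2] = 13
best[3] = 17  (first piece 1, then best[2]=13)
best[4] = 26  (first piece 2, then best[2]=13)
best[5] = 30  (first piece 1, then best[4]=26)
best[6] = 39  (first piece 2, then best[4]=26)
best[7] = 43  (first piece 1, then best[6]=39)
best[8] = 52  (first piece 2, then best[6]=39)
One optimal cutting: 2 + 2 + 2 + 2 → ¢13 + ¢13 + ¢13 + ¢13 = ¢52.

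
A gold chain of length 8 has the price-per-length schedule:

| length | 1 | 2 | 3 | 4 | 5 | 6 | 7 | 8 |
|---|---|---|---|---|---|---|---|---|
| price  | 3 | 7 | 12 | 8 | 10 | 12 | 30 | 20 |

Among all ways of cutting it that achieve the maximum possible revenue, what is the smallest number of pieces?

Let r[k] be the best obtainable value from length k. For each k, try every first piece i and keep the best of price[i] + r[k−i].
r[1] = 3
r[2] = 7
r[3] = 12
r[4] = 15  (first piece 1, then r[3]=12)
r[5] = 19  (first piece 2, then r[3]=12)
r[6] = 24  (first piece 3, then r[3]=12)
r[7] = 30
r[8] = 33  (first piece 1, then r[7]=30)
Maximum revenue is $33.
Now minimize piece count subject to staying optimal: for each k, pieces[k] = 1 + min over i with p[i]+r[k−i]=r[k] of pieces[k−i].
pieces[5] = 2
pieces[6] = 2
pieces[7] = 1
pieces[8] = 2

2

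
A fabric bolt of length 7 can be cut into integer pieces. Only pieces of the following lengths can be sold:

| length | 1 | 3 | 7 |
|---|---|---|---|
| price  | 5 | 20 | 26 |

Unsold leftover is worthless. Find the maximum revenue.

Build r[k] bottom-up: r[k] = max over allowed piece i of (p[i] + r[k−i]).
r[1] = 5
r[2] = 10  (first piece 1, then r[1]=5)
r[3] = max(5+10, 20+0) = 20
r[4] = max(5+20, 20+5) = 25
r[5] = max(5+25, 20+10) = 30
r[6] = max(5+30, 20+20) = 40
r[7] = max(5+40, 20+25, 26+0) = 45
One optimal cutting: 3 + 3 + 1 → $45.

45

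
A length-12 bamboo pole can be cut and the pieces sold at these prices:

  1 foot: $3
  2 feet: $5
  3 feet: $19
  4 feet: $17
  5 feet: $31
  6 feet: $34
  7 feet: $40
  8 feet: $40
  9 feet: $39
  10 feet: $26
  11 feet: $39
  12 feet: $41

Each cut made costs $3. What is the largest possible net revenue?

68

Build net[k] bottom-up: net[k] = max over allowed piece i of (p[i] + net[k−i]) − 3 per cut.
net[1] = 3
net[2] = 5
net[3] = 19
net[4] = 19  (first piece 1, then net[3]=19)
net[5] = 31
net[6] = 35  (first piece 3, then net[3]=19)
net[7] = 40
net[8] = 47  (first piece 3, then net[5]=31)
net[9] = 51  (first piece 3, then net[6]=35)
net[10] = 59  (first piece 5, then net[5]=31)
net[11] = 63  (first piece 3, then net[8]=47)
net[12] = 68  (first piece 5, then net[7]=40)
One optimal plan: pieces 7 + 5 (1 cut) → $71 − $3 = $68.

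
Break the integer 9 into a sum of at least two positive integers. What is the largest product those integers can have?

Define m[k] = max over 1≤i<k of i · max(k−i, m[k−i]); the inner max lets the remainder stay uncut if that's better.
m[2] = 1*max(1,0) = 1*1 = 1
m[3] = 1*max(2,1) = 1*2 = 2
m[4] = 2*max(2,1) = 2*2 = 4
m[5] = 2*max(3,2) = 2*3 = 6
m[6] = 3*max(3,2) = 3*3 = 9
m[7] = 2*max(5,6) = 2*6 = 12
m[8] = 2*max(6,9) = 2*9 = 18
m[9] = 3*max(6,9) = 3*9 = 27
One optimal split: 3 + 3 + 3; product 3*3*3 = 27.

27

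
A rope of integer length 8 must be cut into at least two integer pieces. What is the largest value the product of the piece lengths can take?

Let P[k] be the best product for length k (with at least one cut). For each first piece i, the rest contributes max(k−i, P[k−i]).
Small cases: P[2]=1, P[3]=2.
P[4] = 2×max(2,1) = 2×2 = 4
P[5] = 2×max(3,2) = 2×3 = 6
P[6] = 3×max(3,2) = 3×3 = 9
P[7] = 2×max(5,6) = 2×6 = 12
P[8] = 2×max(6,9) = 2×9 = 18
One optimal split: 3 + 3 + 2; product 3×3×2 = 18.

18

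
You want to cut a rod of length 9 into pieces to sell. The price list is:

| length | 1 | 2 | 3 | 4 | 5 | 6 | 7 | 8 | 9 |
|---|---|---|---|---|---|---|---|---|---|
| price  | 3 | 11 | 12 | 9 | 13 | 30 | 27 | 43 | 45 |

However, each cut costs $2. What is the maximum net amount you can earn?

45

Let net[k] be the best obtainable value from length k. For each k, try every first piece i and keep the best of price[i] + net[k−i] minus the 2 cut fee when i<k.
net[1] = 3
net[2] = 11
net[3] = 12  (first piece 1, then net[2]=11)
net[4] = 20  (first piece 2, then net[2]=11)
net[5] = 21  (first piece 1, then net[4]=20)
net[6] = 30
net[7] = 31  (first piece 1, then net[6]=30)
net[8] = 43
net[9] = 45
Best is to make no cuts and sell whole for $45.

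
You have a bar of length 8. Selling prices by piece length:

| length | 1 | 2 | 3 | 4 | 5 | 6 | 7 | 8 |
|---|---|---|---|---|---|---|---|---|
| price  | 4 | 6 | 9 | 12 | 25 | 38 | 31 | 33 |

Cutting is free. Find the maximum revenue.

Let r[k] be the best obtainable value from length k. For each k, try every first piece i and keep the best of price[i] + r[k−i].
r[1] = 4
r[2] = max(4+4, 6+0) = 8
r[3] = max(4+8, 6+4, 9+0) = 12
r[4] = max(4+12, 6+8, 9+4, 12+0) = 16
r[5] = max(4+16, 6+12, 9+8, 12+4, 25+0) = 25
r[6] = max(4+25, 6+16, 9+12, 12+8, 25+4, 38+0) = 38
r[7] = max(4+38, 6+25, 9+16, …, 38+4, 31+0) = 42
r[8] = max(4+42, 6+38, 9+25, …, 31+4, 33+0) = 46
One optimal cutting: 6 + 1 + 1 → $38 + $4 + $4 = $46.

46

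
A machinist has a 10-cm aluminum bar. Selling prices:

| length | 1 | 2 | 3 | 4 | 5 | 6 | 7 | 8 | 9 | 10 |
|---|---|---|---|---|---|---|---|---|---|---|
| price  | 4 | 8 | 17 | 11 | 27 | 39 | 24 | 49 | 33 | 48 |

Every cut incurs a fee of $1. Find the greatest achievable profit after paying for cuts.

58

Consider every possible first cut. v[k] is the best of p[i]+v[k−i] over all sellable i≤k, charging 1 whenever i<k.
v[1] = 4
v[2] = 8
v[3] = 17
v[4] = 20  (first piece 1, then v[3]=17)
v[5] = 27
v[6] = 39
v[7] = 42  (first piece 1, then v[6]=39)
v[8] = 49
v[9] = 55  (first piece 3, then v[6]=39)
v[10] = 58  (first piece 1, then v[9]=55)
One optimal plan: pieces 6 + 3 + 1 (2 cuts) → $60 − $2 = $58.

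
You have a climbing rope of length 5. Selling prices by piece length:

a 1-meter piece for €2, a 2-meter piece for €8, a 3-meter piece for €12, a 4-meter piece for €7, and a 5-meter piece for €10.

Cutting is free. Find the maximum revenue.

20

Consider every possible first cut. best[k] is the best of p[i]+best[k−i] over all sellable i≤k.
best[1] = 2
best[2] = max(2+2, 8+0) = 8
best[3] = max(2+8, 8+2, 12+0) = 12
best[4] = max(2+12, 8+8, 12+2, 7+0) = 16
best[5] = max(2+16, 8+12, 12+8, 7+2, 10+0) = 20
One optimal cutting: 3 + 2 → €12 + €8 = €20.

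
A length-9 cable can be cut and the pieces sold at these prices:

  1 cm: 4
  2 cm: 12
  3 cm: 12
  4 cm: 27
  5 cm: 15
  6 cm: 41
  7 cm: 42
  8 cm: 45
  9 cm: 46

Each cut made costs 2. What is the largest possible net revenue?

54

Consider every possible first cut. net[k] is the best of p[i]+net[k−i] over all sellable i≤k, charging 2 whenever i<k.
net[1] = 4
net[2] = 12
net[3] = 14  (first piece 1, then net[2]=12)
net[4] = 27
net[5] = 29  (first piece 1, then net[4]=27)
net[6] = 41
net[7] = 43  (first piece 1, then net[6]=41)
net[8] = 52  (first piece 4, then net[4]=27)
net[9] = 54  (first piece 1, then net[8]=52)
One optimal plan: pieces 4 + 4 + 1 (2 cuts) → 58 − 4 = 54.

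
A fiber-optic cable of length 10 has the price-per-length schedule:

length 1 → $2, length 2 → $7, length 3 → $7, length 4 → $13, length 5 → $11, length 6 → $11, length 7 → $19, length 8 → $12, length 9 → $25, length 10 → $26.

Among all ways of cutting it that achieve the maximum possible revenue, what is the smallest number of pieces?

5

Build r[k] bottom-up: r[k] = max over allowed piece i of (p[i] + r[k−i]).
r[1] = 2
r[2] = max(2+2, 7+0) = 7
r[3] = max(2+7, 7+2, 7+0) = 9
r[4] = max(2+9, 7+7, 7+2, 13+0) = 14
r[5] = max(2+14, 7+9, 7+7, 13+2, 11+0) = 16
r[6] = max(2+16, 7+14, 7+9, 13+7, 11+2, 11+0) = 21
r[7] = max(2+21, 7+16, 7+14, …, 11+2, 19+0) = 23
r[8] = max(2+23, 7+21, 7+16, …, 19+2, 12+0) = 28
r[9] = max(2+28, 7+23, 7+21, …, 12+2, 25+0) = 30
r[10] = max(2+30, 7+28, 7+23, …, 25+2, 26+0) = 35
Maximum revenue is $35.
Now minimize piece count subject to staying optimal: for each k, pieces[k] = 1 + min over i with p[i]+r[k−i]=r[k] of pieces[k−i].
pieces[7] = 4
pieces[8] = 4
pieces[9] = 5
pieces[10] = 5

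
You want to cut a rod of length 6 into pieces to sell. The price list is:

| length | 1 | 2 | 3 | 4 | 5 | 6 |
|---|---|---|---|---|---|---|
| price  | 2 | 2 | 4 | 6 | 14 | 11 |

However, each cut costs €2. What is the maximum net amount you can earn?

14

Consider every possible first cut. r[k] is the best of p[i]+r[k−i] over all sellable i≤k, charging 2 whenever i<k.
r[1] = 2
r[2] = 2  (first piece 1, then r[1]=2)
r[3] = 4
r[4] = 6
r[5] = 14
r[6] = 14  (first piece 1, then r[5]=14)
One optimal plan: pieces 5 + 1 (1 cut) → €16 − €2 = €14.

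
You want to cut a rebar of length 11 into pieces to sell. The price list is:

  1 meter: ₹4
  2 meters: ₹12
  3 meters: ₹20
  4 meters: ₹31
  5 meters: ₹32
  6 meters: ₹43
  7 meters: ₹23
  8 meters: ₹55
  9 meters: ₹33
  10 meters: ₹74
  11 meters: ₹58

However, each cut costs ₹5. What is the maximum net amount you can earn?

Build r[k] bottom-up: r[k] = max over allowed piece i of (p[i] + r[k−i]) − 5 per cut.
r[1] = 4
r[2] = max(4+4-5, 12+0) = 12
r[3] = max(4+12-5, 12+4-5, 20+0) = 20
r[4] = max(4+20-5, 12+12-5, 20+4-5, 31+0) = 31
r[5] = max(4+31-5, 12+20-5, 20+12-5, 31+4-5, 32+0) = 32
r[6] = max(4+32-5, 12+31-5, 20+20-5, 31+12-5, 32+4-5, 43+0) = 43
r[7] = max(4+43-5, 12+32-5, 20+31-5, …, 43+4-5, 23+0) = 46
r[8] = max(4+46-5, 12+43-5, 20+32-5, …, 23+4-5, 55+0) = 57
r[9] = max(4+57-5, 12+46-5, 20+43-5, …, 55+4-5, 33+0) = 58
r[10] = max(4+58-5, 12+57-5, 20+46-5, …, 33+4-5, 74+0) = 74
r[11] = max(4+74-5, 12+58-5, 20+57-5, …, 74+4-5, 58+0) = 73
One optimal plan: pieces 10 + 1 (1 cut) → ₹78 − ₹5 = ₹73.

73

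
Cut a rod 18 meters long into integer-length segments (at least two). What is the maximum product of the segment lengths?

729

Define P[k] = max over 1≤i<k of i · max(k−i, P[k−i]); the inner max lets the remainder stay uncut if that's better.
Small cases: P[2]=1, P[3]=2, P[4]=4, P[5]=6, P[6]=9, P[7]=12, P[8]=18, P[9]=27, P[10]=36, P[11]=54, P[12]=81, P[13]=108.
P[14] = max(1×108, 2×81, 3×54, …, 12×2, 13×1) = 162
P[15] = max(1×162, 2×108, 3×81, …, 13×2, 14×1) = 243
P[16] = max(1×243, 2×162, 3×108, …, 14×2, 15×1) = 324
P[17] = max(1×324, 2×243, 3×162, …, 15×2, 16×1) = 486
P[18] = max(1×486, 2×324, 3×243, …, 16×2, 17×1) = 729
One optimal split: 3 + 3 + 3 + 3 + 3 + 3; product 3×3×3×3×3×3 = 729.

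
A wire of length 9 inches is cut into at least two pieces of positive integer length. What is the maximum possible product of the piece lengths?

Let f[k] be the best product for length k (with at least one cut). For each first piece i, the rest contributes max(k−i, f[k−i]).
f[2] = 1*max(1,0) = 1*1 = 1
f[3] = 1*max(2,1) = 1*2 = 2
f[4] = 2*max(2,1) = 2*2 = 4
f[5] = 2*max(3,2) = 2*3 = 6
f[6] = 3*max(3,2) = 3*3 = 9
f[7] = 2*max(5,6) = 2*6 = 12
f[8] = 2*max(6,9) = 2*9 = 18
f[9] = 3*max(6,9) = 3*9 = 27
One optimal split: 3 + 3 + 3; product 3*3*3 = 27.

27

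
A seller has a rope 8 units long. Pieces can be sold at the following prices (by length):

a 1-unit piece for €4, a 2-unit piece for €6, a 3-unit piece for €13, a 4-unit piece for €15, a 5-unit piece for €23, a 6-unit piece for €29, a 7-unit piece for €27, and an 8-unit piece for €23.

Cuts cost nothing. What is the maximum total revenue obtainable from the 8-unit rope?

Consider every possible first cut. v[k] is the best of p[i]+v[k−i] over all sellable i≤k.
v[1] = 4
v[2] = max(4+4, 6+0) = 8
v[3] = max(4+8, 6+4, 13+0) = 13
v[4] = max(4+13, 6+8, 13+4, 15+0) = 17
v[5] = max(4+17, 6+13, 13+8, 15+4, 23+0) = 23
v[6] = max(4+23, 6+17, 13+13, 15+8, 23+4, 29+0) = 29
v[7] = max(4+29, 6+23, 13+17, …, 29+4, 27+0) = 33
v[8] = max(4+33, 6+29, 13+23, …, 27+4, 23+0) = 37
One optimal cutting: 6 + 1 + 1 → €29 + €4 + €4 = €37.

37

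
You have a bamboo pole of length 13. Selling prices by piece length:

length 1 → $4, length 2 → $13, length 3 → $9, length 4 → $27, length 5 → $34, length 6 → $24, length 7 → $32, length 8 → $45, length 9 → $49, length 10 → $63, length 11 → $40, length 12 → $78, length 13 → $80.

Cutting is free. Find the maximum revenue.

Consider every possible first cut. best[k] is the best of p[i]+best[k−i] over all sellable i≤k.
best[1] = 4
best[2] = 13
best[3] = 17  (first piece 1, then best[2]=13)
best[4] = 27
best[5] = 34
best[6] = 40  (first piece 2, then best[4]=27)
best[7] = 47  (first piece 2, then best[5]=34)
best[8] = 54  (first piece 4, then best[4]=27)
best[9] = 61  (first piece 4, then best[5]=34)
best[10] = 68  (first piece 5, then best[5]=34)
best[11] = 74  (first piece 2, then best[9]=61)
best[12] = 81  (first piece 2, then best[10]=68)
best[13] = 88  (first piece 4, then best[9]=61)
One optimal cutting: 5 + 4 + 4 → $34 + $27 + $27 = $88.

88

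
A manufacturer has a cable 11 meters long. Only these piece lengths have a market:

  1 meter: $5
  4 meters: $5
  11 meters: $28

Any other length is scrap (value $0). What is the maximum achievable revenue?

Consider every possible first cut. f[k] is the best of p[i]+f[k−i] over all sellable i≤k.
f[1] = 5
f[2] = 10  (first piece 1, then f[1]=5)
f[3] = 15  (first piece 1, then f[2]=10)
f[4] = max(5+15, 5+0) = 20
f[5] = max(5+20, 5+5) = 25
f[6] = max(5+25, 5+10) = 30
f[7] = max(5+30, 5+15) = 35
f[8] = max(5+35, 5+20) = 40
f[9] = max(5+40, 5+25) = 45
f[10] = max(5+45, 5+30) = 50
f[11] = max(5+50, 5+35, 28+0) = 55
One optimal cutting: 1 + 1 + 1 + 1 + 1 + 1 + 1 + 1 + 1 + 1 + 1 → $55.

55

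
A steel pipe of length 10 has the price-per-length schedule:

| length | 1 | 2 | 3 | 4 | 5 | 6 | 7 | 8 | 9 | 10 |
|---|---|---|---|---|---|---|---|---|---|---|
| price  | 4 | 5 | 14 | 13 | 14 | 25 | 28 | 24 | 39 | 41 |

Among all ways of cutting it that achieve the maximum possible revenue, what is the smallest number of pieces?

Build r[k] bottom-up: r[k] = max over allowed piece i of (p[i] + r[k−i]).
r[1] = 4
r[2] = max(4+4, 5+0) = 8
r[3] = max(4+8, 5+4, 14+0) = 14
r[4] = max(4+14, 5+8, 14+4, 13+0) = 18
r[5] = max(4+18, 5+14, 14+8, 13+4, 14+0) = 22
r[6] = max(4+22, 5+18, 14+14, 13+8, 14+4, 25+0) = 28
r[7] = max(4+28, 5+22, 14+18, …, 25+4, 28+0) = 32
r[8] = max(4+32, 5+28, 14+22, …, 28+4, 24+0) = 36
r[9] = max(4+36, 5+32, 14+28, …, 24+4, 39+0) = 42
r[10] = max(4+42, 5+36, 14+32, …, 39+4, 41+0) = 46
Maximum revenue is $46.
Now minimize piece count subject to staying optimal: for each k, pieces[k] = 1 + min over i with p[i]+r[k−i]=r[k] of pieces[k−i].
pieces[7] = 3
pieces[8] = 4
pieces[9] = 3
pieces[10] = 4

4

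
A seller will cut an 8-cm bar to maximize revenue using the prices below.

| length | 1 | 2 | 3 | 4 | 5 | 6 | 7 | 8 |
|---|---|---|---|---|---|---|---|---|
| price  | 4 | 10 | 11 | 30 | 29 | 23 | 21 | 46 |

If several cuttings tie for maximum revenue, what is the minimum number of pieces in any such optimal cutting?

2

Consider every possible first cut. r[k] is the best of p[i]+r[k−i] over all sellable i≤k.
r[1] = 4
r[2] = 10
r[3] = 14  (first piece 1, then r[2]=10)
r[4] = 30
r[5] = 34  (first piece 1, then r[4]=30)
r[6] = 40  (first piece 2, then r[4]=30)
r[7] = 44  (first piece 1, then r[6]=40)
r[8] = 60  (first piece 4, then r[4]=30)
Maximum revenue is €60.
Now minimize piece count subject to staying optimal: for each k, pieces[k] = 1 + min over i with p[i]+r[k−i]=r[k] of pieces[k−i].
pieces[5] = 2
pieces[6] = 2
pieces[7] = 3
pieces[8] = 2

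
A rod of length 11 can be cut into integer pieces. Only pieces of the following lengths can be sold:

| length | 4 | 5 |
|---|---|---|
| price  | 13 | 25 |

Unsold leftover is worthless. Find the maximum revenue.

50

Consider every possible first cut. best[k] is the best of p[i]+best[k−i] over all sellable i≤k.
best[1] = 0
best[2] = 0
best[3] = 0
best[4] = 13
best[5] = 25
best[6] = 25
best[7] = 25
best[8] = 26  (first piece 4, then best[4]=13)
best[9] = 38  (first piece 4, then best[5]=25)
best[10] = 50  (first piece 5, then best[5]=25)
best[11] = 50
One optimal cutting: pieces 5 + 5 with 1 cm of scrap → $50.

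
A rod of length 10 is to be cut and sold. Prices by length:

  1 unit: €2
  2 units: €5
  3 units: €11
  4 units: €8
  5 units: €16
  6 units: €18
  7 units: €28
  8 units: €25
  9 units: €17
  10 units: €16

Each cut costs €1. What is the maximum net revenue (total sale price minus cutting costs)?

38

Consider every possible first cut. v[k] is the best of p[i]+v[k−i] over all sellable i≤k, charging 1 whenever i<k.
v[1] = 2
v[2] = max(2+2-1, 5+0) = 5
v[3] = max(2+5-1, 5+2-1, 11+0) = 11
v[4] = max(2+11-1, 5+5-1, 11+2-1, 8+0) = 12
v[5] = max(2+12-1, 5+11-1, 11+5-1, 8+2-1, 16+0) = 16
v[6] = max(2+16-1, 5+12-1, 11+11-1, 8+5-1, 16+2-1, 18+0) = 21
v[7] = max(2+21-1, 5+16-1, 11+12-1, …, 18+2-1, 28+0) = 28
v[8] = max(2+28-1, 5+21-1, 11+16-1, …, 28+2-1, 25+0) = 29
v[9] = max(2+29-1, 5+28-1, 11+21-1, …, 25+2-1, 17+0) = 32
v[10] = max(2+32-1, 5+29-1, 11+28-1, …, 17+2-1, 16+0) = 38
One optimal plan: pieces 7 + 3 (1 cut) → €39 − €1 = €38.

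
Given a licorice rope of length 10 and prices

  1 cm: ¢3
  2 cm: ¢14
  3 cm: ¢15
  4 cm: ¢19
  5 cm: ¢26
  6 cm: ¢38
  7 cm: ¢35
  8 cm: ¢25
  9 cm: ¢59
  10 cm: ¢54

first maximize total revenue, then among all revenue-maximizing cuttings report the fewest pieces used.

5

Let r[k] be the best obtainable value from length k. For each k, try every first piece i and keep the best of price[i] + r[k−i].
r[1] = 3
r[2] = max(3+3, 14+0) = 14
r[3] = max(3+14, 14+3, 15+0) = 17
r[4] = max(3+17, 14+14, 15+3, 19+0) = 28
r[5] = max(3+28, 14+17, 15+14, 19+3, 26+0) = 31
r[6] = max(3+31, 14+28, 15+17, 19+14, 26+3, 38+0) = 42
r[7] = max(3+42, 14+31, 15+28, …, 38+3, 35+0) = 45
r[8] = max(3+45, 14+42, 15+31, …, 35+3, 25+0) = 56
r[9] = max(3+56, 14+45, 15+42, …, 25+3, 59+0) = 59
r[10] = max(3+59, 14+56, 15+45, …, 59+3, 54+0) = 70
Maximum revenue is ¢70.
Now minimize piece count subject to staying optimal: for each k, pieces[k] = 1 + min over i with p[i]+r[k−i]=r[k] of pieces[k−i].
pieces[7] = 4
pieces[8] = 4
pieces[9] = 1
pieces[10] = 5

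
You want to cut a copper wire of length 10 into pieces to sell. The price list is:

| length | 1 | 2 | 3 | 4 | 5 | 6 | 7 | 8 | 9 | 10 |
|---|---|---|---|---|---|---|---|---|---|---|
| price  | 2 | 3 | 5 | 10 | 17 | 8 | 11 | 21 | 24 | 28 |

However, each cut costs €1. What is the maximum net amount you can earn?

Let net[k] be the best obtainable value from length k. For each k, try every first piece i and keep the best of price[i] + net[k−i] minus the 1 cut fee when i<k.
net[1] = 2
net[2] = max(2+2-1, 3+0) = 3
net[3] = max(2+3-1, 3+2-1, 5+0) = 5
net[4] = max(2+5-1, 3+3-1, 5+2-1, 10+0) = 10
net[5] = max(2+10-1, 3+5-1, 5+3-1, 10+2-1, 17+0) = 17
net[6] = max(2+17-1, 3+10-1, 5+5-1, 10+3-1, 17+2-1, 8+0) = 18
net[7] = max(2+18-1, 3+17-1, 5+10-1, …, 8+2-1, 11+0) = 19
net[8] = max(2+19-1, 3+18-1, 5+17-1, …, 11+2-1, 21+0) = 21
net[9] = max(2+21-1, 3+19-1, 5+18-1, …, 21+2-1, 24+0) = 26
net[10] = max(2+26-1, 3+21-1, 5+19-1, …, 24+2-1, 28+0) = 33
One optimal plan: pieces 5 + 5 (1 cut) → €34 − €1 = €33.

33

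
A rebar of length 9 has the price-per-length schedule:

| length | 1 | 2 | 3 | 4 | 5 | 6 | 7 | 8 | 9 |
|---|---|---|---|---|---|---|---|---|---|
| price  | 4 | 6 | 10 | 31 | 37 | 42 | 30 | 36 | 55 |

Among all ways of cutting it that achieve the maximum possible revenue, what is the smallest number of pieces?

2

Consider every possible first cut. r[k] is the best of p[i]+r[k−i] over all sellable i≤k.
r[1] = 4
r[2] = 8  (first piece 1, then r[1]=4)
r[3] = 12  (first piece 1, then r[2]=8)
r[4] = 31
r[5] = 37
r[6] = 42
r[7] = 46  (first piece 1, then r[6]=42)
r[8] = 62  (first piece 4, then r[4]=31)
r[9] = 68  (first piece 4, then r[5]=37)
Maximum revenue is ₹68.
Now minimize piece count subject to staying optimal: for each k, pieces[k] = 1 + min over i with p[i]+r[k−i]=r[k] of pieces[k−i].
pieces[6] = 1
pieces[7] = 2
pieces[8] = 2
pieces[9] = 2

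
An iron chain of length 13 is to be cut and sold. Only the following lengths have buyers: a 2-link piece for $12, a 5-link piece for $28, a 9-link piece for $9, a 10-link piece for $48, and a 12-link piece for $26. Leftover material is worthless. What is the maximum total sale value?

Build r[k] bottom-up: r[k] = max over allowed piece i of (p[i] + r[k−i]).
r[1] = 0
r[2] = 12
r[3] = 12
r[4] = 24  (first piece 2, then r[2]=12)
r[5] = 28
r[6] = 36  (first piece 2, then r[4]=24)
r[7] = 40  (first piece 2, then r[5]=28)
r[8] = 48  (first piece 2, then r[6]=36)
r[9] = 52  (first piece 2, then r[7]=40)
r[10] = 60  (first piece 2, then r[8]=48)
r[11] = 64  (first piece 2, then r[9]=52)
r[12] = 72  (first piece 2, then r[10]=60)
r[13] = 76  (first piece 2, then r[11]=64)
One optimal cutting: 5 + 2 + 2 + 2 + 2 → $76.

76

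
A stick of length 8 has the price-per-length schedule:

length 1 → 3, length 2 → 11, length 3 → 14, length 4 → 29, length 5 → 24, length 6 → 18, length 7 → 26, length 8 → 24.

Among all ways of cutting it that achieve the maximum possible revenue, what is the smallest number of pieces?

Consider every possible first cut. r[k] is the best of p[i]+r[k−i] over all sellable i≤k.
r[1] = 3
r[2] = 11
r[3] = 14  (first piece 1, then r[2]=11)
r[4] = 29
r[5] = 32  (first piece 1, then r[4]=29)
r[6] = 40  (first piece 2, then r[4]=29)
r[7] = 43  (first piece 1, then r[6]=40)
r[8] = 58  (first piece 4, then r[4]=29)
Maximum revenue is 58.
Now minimize piece count subject to staying optimal: for each k, pieces[k] = 1 + min over i with p[i]+r[k−i]=r[k] of pieces[k−i].
pieces[5] = 2
pieces[6] = 2
pieces[7] = 2
pieces[8] = 2

2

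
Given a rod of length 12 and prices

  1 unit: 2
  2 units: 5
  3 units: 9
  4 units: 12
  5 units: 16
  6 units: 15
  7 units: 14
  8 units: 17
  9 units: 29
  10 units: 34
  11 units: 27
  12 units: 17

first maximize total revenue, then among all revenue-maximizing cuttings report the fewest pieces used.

2

Consider every possible first cut. r[k] is the best of p[i]+r[k−i] over all sellable i≤k.
r[1] = 2
r[2] = 5
r[3] = 9
r[4] = 12
r[5] = 16
r[6] = 18  (first piece 1, then r[5]=16)
r[7] = 21  (first piece 2, then r[5]=16)
r[8] = 25  (first piece 3, then r[5]=16)
r[9] = 29
r[10] = 34
r[11] = 36  (first piece 1, then r[10]=34)
r[12] = 39  (first piece 2, then r[10]=34)
Maximum revenue is 39.
Now minimize piece count subject to staying optimal: for each k, pieces[k] = 1 + min over i with p[i]+r[k−i]=r[k] of pieces[k−i].
pieces[9] = 1
pieces[10] = 1
pieces[11] = 2
pieces[12] = 2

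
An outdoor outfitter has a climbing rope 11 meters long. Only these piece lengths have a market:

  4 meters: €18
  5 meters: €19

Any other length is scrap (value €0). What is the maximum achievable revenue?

38

Build f[k] bottom-up: f[k] = max over allowed piece i of (p[i] + f[k−i]).
f[1] = 0
f[2] = 0
f[3] = 0
f[4] = 18
f[5] = max(18+0, 19+0) = 19
f[6] = max(18+0, 19+0) = 19
f[7] = max(18+0, 19+0) = 19
f[8] = max(18+18, 19+0) = 36
f[9] = max(18+19, 19+18) = 37
f[10] = max(18+19, 19+19) = 38
f[11] = max(18+19, 19+19) = 38
One optimal cutting: pieces 5 + 5 with 1 meter of scrap → €38.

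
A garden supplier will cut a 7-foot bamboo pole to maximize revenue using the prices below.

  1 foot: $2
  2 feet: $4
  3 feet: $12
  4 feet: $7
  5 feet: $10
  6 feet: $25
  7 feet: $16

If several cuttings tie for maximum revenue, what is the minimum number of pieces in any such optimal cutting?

Let r[k] be the best obtainable value from length k. For each k, try every first piece i and keep the best of price[i] + r[k−i].
r[1] = 2
r[2] = max(2+2, 4+0) = 4
r[3] = max(2+4, 4+2, 12+0) = 12
r[4] = max(2+12, 4+4, 12+2, 7+0) = 14
r[5] = max(2+14, 4+12, 12+4, 7+2, 10+0) = 16
r[6] = max(2+16, 4+14, 12+12, 7+4, 10+2, 25+0) = 25
r[7] = max(2+25, 4+16, 12+14, …, 25+2, 16+0) = 27
Maximum revenue is $27.
Now minimize piece count subject to staying optimal: for each k, pieces[k] = 1 + min over i with p[i]+r[k−i]=r[k] of pieces[k−i].
pieces[4] = 2
pieces[5] = 2
pieces[6] = 1
pieces[7] = 2

2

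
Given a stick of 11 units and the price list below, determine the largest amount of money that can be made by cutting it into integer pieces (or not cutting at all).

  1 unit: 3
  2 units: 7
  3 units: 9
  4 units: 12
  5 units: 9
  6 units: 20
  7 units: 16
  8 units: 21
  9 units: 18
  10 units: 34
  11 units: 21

38

Build best[k] bottom-up: best[k] = max over allowed piece i of (p[i] + best[k−i]).
best[1] = 3
best[2] = max(3+3, 7+0) = 7
best[3] = max(3+7, 7+3, 9+0) = 10
best[4] = max(3+10, 7+7, 9+3, 12+0) = 14
best[5] = max(3+14, 7+10, 9+7, 12+3, 9+0) = 17
best[6] = max(3+17, 7+14, 9+10, 12+7, 9+3, 20+0) = 21
best[7] = max(3+21, 7+17, 9+14, …, 20+3, 16+0) = 24
best[8] = max(3+24, 7+21, 9+17, …, 16+3, 21+0) = 28
best[9] = max(3+28, 7+24, 9+21, …, 21+3, 18+0) = 31
best[10] = max(3+31, 7+28, 9+24, …, 18+3, 34+0) = 35
best[11] = max(3+35, 7+31, 9+28, …, 34+3, 21+0) = 38
One optimal cutting: 2 + 2 + 2 + 2 + 2 + 1 → 7 + 7 + 7 + 7 + 7 + 3 = 38.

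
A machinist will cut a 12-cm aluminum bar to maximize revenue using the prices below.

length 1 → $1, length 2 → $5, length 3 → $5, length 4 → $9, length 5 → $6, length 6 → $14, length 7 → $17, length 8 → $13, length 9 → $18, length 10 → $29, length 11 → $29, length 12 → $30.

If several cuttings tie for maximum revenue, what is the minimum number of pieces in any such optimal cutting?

2

Let r[k] be the best obtainable value from length k. For each k, try every first piece i and keep the best of price[i] + r[k−i].
r[1] = 1
r[2] = max(1+1, 5+0) = 5
r[3] = max(1+5, 5+1, 5+0) = 6
r[4] = max(1+6, 5+5, 5+1, 9+0) = 10
r[5] = max(1+10, 5+6, 5+5, 9+1, 6+0) = 11
r[6] = max(1+11, 5+10, 5+6, 9+5, 6+1, 14+0) = 15
r[7] = max(1+15, 5+11, 5+10, …, 14+1, 17+0) = 17
r[8] = max(1+17, 5+15, 5+11, …, 17+1, 13+0) = 20
r[9] = max(1+20, 5+17, 5+15, …, 13+1, 18+0) = 22
r[10] = max(1+22, 5+20, 5+17, …, 18+1, 29+0) = 29
r[11] = max(1+29, 5+22, 5+20, …, 29+1, 29+0) = 30
r[12] = max(1+30, 5+29, 5+22, …, 29+1, 30+0) = 34
Maximum revenue is $34.
Now minimize piece count subject to staying optimal: for each k, pieces[k] = 1 + min over i with p[i]+r[k−i]=r[k] of pieces[k−i].
pieces[9] = 2
pieces[10] = 1
pieces[11] = 2
pieces[12] = 2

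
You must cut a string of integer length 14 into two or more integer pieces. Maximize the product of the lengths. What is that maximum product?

162

Fill g[k] for k=2..14: at each k try every first piece i and multiply by the better of (k−i) uncut or g[k−i].
g[2] = 1×max(1,0) = 1×1 = 1
g[3] = 1×max(2,1) = 1×2 = 2
g[4] = 2×max(2,1) = 2×2 = 4
g[5] = 2×max(3,2) = 2×3 = 6
g[6] = 3×max(3,2) = 3×3 = 9
g[7] = 2×max(5,6) = 2×6 = 12
g[8] = 2×max(6,9) = 2×9 = 18
g[9] = 3×max(6,9) = 3×9 = 27
g[10] = 2×max(8,18) = 2×18 = 36
g[11] = 2×max(9,27) = 2×27 = 54
g[12] = 3×max(9,27) = 3×27 = 81
g[13] = 2×max(11,54) = 2×54 = 108
g[14] = 2×max(12,81) = 2×81 = 162
One optimal split: 3 + 3 + 3 + 3 + 2; product 3×3×3×3×2 = 162.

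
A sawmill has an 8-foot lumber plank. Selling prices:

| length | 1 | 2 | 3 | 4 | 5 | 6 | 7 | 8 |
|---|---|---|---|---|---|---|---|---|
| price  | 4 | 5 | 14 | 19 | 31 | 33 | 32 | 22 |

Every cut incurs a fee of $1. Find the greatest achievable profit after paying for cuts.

Let r[k] be the best obtainable value from length k. For each k, try every first piece i and keep the best of price[i] + r[k−i] minus the 1 cut fee when i<k.
r[1] = 4
r[2] = max(4+4-1, 5+0) = 7
r[3] = max(4+7-1, 5+4-1, 14+0) = 14
r[4] = max(4+14-1, 5+7-1, 14+4-1, 19+0) = 19
r[5] = max(4+19-1, 5+14-1, 14+7-1, 19+4-1, 31+0) = 31
r[6] = max(4+31-1, 5+19-1, 14+14-1, 19+7-1, 31+4-1, 33+0) = 34
r[7] = max(4+34-1, 5+31-1, 14+19-1, …, 33+4-1, 32+0) = 37
r[8] = max(4+37-1, 5+34-1, 14+31-1, …, 32+4-1, 22+0) = 44
One optimal plan: pieces 5 + 3 (1 cut) → $45 − $1 = $44.

44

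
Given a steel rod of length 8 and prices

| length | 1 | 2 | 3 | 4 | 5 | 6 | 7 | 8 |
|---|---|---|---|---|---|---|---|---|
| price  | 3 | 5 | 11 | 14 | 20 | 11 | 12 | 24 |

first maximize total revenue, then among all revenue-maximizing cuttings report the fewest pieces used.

Build r[k] bottom-up: r[k] = max over allowed piece i of (p[i] + r[k−i]).
r[1] = 3
r[2] = 6  (first piece 1, then r[1]=3)
r[3] = 11
r[4] = 14  (first piece 1, then r[3]=11)
r[5] = 20
r[6] = 23  (first piece 1, then r[5]=20)
r[7] = 26  (first piece 1, then r[6]=23)
r[8] = 31  (first piece 3, then r[5]=20)
Maximum revenue is $31.
Now minimize piece count subject to staying optimal: for each k, pieces[k] = 1 + min over i with p[i]+r[k−i]=r[k] of pieces[k−i].
pieces[5] = 1
pieces[6] = 2
pieces[7] = 3
pieces[8] = 2

2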